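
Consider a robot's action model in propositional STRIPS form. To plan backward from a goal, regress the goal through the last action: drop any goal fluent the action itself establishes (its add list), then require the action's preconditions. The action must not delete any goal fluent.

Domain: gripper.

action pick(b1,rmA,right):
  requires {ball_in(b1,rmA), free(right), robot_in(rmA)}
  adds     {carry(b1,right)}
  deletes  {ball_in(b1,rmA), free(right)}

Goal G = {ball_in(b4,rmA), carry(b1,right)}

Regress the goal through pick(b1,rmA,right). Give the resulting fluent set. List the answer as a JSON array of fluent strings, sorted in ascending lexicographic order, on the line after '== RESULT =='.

Compute (G \ add) ∪ pre:
  G ∩ del = {}  (empty — regression defined)
  G \ add = {ball_in(b4,rmA), carry(b1,right)} \ {carry(b1,right)} = {ball_in(b4,rmA)}
  ∪ pre   = {ball_in(b4,rmA)} ∪ {ball_in(b1,rmA), free(right), robot_in(rmA)}
          = {ball_in(b1,rmA), ball_in(b4,rmA), free(right), robot_in(rmA)}

== RESULT ==
["ball_in(b1,rmA)", "ball_in(b4,rmA)", "free(right)", "robot_in(rmA)"]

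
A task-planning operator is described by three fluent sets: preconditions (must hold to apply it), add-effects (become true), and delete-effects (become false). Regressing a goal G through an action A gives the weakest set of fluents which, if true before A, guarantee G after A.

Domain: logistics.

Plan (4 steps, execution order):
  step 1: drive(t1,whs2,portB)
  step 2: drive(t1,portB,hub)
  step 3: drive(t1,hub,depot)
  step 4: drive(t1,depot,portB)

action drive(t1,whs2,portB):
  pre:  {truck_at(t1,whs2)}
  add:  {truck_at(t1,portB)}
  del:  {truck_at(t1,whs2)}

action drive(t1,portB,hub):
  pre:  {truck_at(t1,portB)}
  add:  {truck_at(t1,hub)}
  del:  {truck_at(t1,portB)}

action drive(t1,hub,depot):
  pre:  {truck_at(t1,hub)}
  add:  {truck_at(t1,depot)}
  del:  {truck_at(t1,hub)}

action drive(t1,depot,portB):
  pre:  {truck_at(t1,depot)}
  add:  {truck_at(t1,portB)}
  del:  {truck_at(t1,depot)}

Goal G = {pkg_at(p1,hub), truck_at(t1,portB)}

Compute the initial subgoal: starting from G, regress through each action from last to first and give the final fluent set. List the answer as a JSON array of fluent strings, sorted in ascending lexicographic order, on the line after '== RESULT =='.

Regress step by step:
  through step 4 (drive(t1,depot,portB)): drop {truck_at(t1,portB)}, keep {pkg_at(p1,hub)}, require {truck_at(t1,depot)}
    → {pkg_at(p1,hub), truck_at(t1,depot)}
  through step 3 (drive(t1,hub,depot)): drop {truck_at(t1,depot)}, keep {pkg_at(p1,hub)}, require {truck_at(t1,hub)}
    → {pkg_at(p1,hub), truck_at(t1,hub)}
  through step 2 (drive(t1,portB,hub)): drop {truck_at(t1,hub)}, keep {pkg_at(p1,hub)}, require {truck_at(t1,portB)}
    → {pkg_at(p1,hub), truck_at(t1,portB)}
  through step 1 (drive(t1,whs2,portB)): drop {truck_at(t1,portB)}, keep {pkg_at(p1,hub)}, require {truck_at(t1,whs2)}
    → {pkg_at(p1,hub), truck_at(t1,whs2)}

== RESULT ==
["pkg_at(p1,hub)", "truck_at(t1,whs2)"]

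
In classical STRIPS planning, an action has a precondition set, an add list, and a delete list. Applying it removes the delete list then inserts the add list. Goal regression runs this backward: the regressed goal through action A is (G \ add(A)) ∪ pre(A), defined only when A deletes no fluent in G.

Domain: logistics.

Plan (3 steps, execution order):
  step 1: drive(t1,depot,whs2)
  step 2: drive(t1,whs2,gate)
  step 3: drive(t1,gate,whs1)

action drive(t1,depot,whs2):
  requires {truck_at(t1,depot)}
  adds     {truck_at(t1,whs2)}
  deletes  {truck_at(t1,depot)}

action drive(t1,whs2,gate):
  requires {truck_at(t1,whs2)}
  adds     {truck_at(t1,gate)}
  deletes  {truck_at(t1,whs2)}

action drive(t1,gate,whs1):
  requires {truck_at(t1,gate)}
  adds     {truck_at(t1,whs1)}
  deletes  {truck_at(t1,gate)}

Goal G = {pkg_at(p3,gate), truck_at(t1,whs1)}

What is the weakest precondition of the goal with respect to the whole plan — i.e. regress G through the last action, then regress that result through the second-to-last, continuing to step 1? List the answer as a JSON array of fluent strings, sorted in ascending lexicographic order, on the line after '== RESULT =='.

Regress step by step:
  through step 3 (drive(t1,gate,whs1)): drop {truck_at(t1,whs1)}, keep {pkg_at(p3,gate)}, require {truck_at(t1,gate)}
    → {pkg_at(p3,gate), truck_at(t1,gate)}
  through step 2 (drive(t1,whs2,gate)): drop {truck_at(t1,gate)}, keep {pkg_at(p3,gate)}, require {truck_at(t1,whs2)}
    → {pkg_at(p3,gate), truck_at(t1,whs2)}
  through step 1 (drive(t1,depot,whs2)): drop {truck_at(t1,whs2)}, keep {pkg_at(p3,gate)}, require {truck_at(t1,depot)}
    → {pkg_at(p3,gate), truck_at(t1,depot)}

== RESULT ==
["pkg_at(p3,gate)", "truck_at(t1,depot)"]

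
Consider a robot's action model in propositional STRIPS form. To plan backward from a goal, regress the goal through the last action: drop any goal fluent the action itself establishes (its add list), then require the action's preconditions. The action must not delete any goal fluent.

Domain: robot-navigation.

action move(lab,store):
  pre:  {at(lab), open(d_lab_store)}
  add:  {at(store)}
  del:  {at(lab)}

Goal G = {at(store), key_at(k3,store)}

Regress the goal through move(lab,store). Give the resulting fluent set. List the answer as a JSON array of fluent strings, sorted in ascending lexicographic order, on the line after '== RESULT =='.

Regress:
  G ∩ del = {}  (empty — regression defined)
  G \ add = {at(store), key_at(k3,store)} \ {at(store)} = {key_at(k3,store)}
  ∪ pre   = {key_at(k3,store)} ∪ {at(lab), open(d_lab_store)}
          = {at(lab), key_at(k3,store), open(d_lab_store)}

== RESULT ==
["at(lab)", "key_at(k3,store)", "open(d_lab_store)"]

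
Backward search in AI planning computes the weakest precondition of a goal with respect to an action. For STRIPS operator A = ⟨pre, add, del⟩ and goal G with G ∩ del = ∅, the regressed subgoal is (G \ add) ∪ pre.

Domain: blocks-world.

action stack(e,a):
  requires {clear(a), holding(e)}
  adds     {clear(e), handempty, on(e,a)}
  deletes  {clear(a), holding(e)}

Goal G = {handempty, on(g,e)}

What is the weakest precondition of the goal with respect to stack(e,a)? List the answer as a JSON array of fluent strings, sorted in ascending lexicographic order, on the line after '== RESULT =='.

Compute (G \ add) ∪ pre:
  G ∩ del = {}  (empty — regression defined)
  G \ add = {handempty, on(g,e)} \ {clear(e), handempty, on(e,a)} = {on(g,e)}
  ∪ pre   = {on(g,e)} ∪ {clear(a), holding(e)}
          = {clear(a), holding(e), on(g,e)}

== RESULT ==
["clear(a)", "holding(e)", "on(g,e)"]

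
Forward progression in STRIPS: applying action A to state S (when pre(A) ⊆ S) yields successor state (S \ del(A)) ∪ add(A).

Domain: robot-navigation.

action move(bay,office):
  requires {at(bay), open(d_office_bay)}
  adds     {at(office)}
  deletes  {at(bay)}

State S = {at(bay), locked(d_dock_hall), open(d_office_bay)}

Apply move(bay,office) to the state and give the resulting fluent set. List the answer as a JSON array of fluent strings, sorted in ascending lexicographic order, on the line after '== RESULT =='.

Compute (S \ del) ∪ add:
  pre ⊆ S: {at(bay), open(d_office_bay)} ⊆ S  — applicable
  S \ del = {locked(d_dock_hall), open(d_office_bay)}
  ∪ add   = {at(office), locked(d_dock_hall), open(d_office_bay)}

== RESULT ==
["at(office)", "locked(d_dock_hall)", "open(d_office_bay)"]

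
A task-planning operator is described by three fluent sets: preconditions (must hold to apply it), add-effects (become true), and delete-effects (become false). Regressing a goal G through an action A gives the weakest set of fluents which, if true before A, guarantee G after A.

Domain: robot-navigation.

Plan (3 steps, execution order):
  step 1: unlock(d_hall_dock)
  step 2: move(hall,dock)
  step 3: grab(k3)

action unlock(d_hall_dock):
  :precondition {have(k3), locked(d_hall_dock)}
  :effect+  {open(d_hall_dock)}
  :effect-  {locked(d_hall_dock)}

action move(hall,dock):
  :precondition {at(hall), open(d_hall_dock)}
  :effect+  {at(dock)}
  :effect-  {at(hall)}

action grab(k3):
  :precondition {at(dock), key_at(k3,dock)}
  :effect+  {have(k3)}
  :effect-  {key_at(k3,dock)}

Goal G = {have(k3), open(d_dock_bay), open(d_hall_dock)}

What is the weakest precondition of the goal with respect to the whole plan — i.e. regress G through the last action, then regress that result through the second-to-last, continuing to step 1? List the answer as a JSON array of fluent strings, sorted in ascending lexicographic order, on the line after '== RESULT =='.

Work backward from the goal:
  through step 3 (grab(k3)): drop {have(k3)}, keep {open(d_dock_bay), open(d_hall_dock)}, require {at(dock), key_at(k3,dock)}
    → {at(dock), key_at(k3,dock), open(d_dock_bay), open(d_hall_dock)}
  through step 2 (move(hall,dock)): drop {at(dock)}, keep {key_at(k3,dock), open(d_dock_bay), open(d_hall_dock)}, require {at(hall), open(d_hall_dock)}
    → {at(hall), key_at(k3,dock), open(d_dock_bay), open(d_hall_dock)}
  through step 1 (unlock(d_hall_dock)): drop {open(d_hall_dock)}, keep {at(hall), key_at(k3,dock), open(d_dock_bay)}, require {have(k3), locked(d_hall_dock)}
    → {at(hall), have(k3), key_at(k3,dock), locked(d_hall_dock), open(d_dock_bay)}

== RESULT ==
["at(hall)", "have(k3)", "key_at(k3,dock)", "locked(d_hall_dock)", "open(d_dock_bay)"]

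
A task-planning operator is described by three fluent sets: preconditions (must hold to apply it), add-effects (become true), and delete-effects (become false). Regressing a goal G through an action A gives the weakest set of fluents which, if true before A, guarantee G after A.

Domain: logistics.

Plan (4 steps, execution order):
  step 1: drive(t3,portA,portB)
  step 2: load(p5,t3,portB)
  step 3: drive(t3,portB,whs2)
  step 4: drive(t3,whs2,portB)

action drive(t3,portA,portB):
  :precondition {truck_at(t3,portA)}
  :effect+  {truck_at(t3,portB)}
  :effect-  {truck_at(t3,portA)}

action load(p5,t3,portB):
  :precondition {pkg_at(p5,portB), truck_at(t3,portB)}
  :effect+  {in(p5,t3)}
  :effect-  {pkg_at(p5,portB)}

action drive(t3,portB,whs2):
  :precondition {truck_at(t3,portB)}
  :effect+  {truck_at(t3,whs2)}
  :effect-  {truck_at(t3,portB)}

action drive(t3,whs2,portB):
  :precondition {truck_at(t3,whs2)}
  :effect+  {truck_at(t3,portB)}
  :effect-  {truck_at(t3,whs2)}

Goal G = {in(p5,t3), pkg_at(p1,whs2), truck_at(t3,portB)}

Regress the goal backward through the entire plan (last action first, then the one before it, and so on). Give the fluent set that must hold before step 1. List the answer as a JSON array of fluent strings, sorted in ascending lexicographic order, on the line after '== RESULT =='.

Work backward from the goal:
  through step 4 (drive(t3,whs2,portB)): drop {truck_at(t3,portB)}, keep {in(p5,t3), pkg_at(p1,whs2)}, require {truck_at(t3,whs2)}
    → {in(p5,t3), pkg_at(p1,whs2), truck_at(t3,whs2)}
  through step 3 (drive(t3,portB,whs2)): drop {truck_at(t3,whs2)}, keep {in(p5,t3), pkg_at(p1,whs2)}, require {truck_at(t3,portB)}
    → {in(p5,t3), pkg_at(p1,whs2), truck_at(t3,portB)}
  through step 2 (load(p5,t3,portB)): drop {in(p5,t3)}, keep {pkg_at(p1,whs2), truck_at(t3,portB)}, require {pkg_at(p5,portB), truck_at(t3,portB)}
    → {pkg_at(p1,whs2), pkg_at(p5,portB), truck_at(t3,portB)}
  through step 1 (drive(t3,portA,portB)): drop {truck_at(t3,portB)}, keep {pkg_at(p1,whs2), pkg_at(p5,portB)}, require {truck_at(t3,portA)}
    → {pkg_at(p1,whs2), pkg_at(p5,portB), truck_at(t3,portA)}

== RESULT ==
["pkg_at(p1,whs2)", "pkg_at(p5,portB)", "truck_at(t3,portA)"]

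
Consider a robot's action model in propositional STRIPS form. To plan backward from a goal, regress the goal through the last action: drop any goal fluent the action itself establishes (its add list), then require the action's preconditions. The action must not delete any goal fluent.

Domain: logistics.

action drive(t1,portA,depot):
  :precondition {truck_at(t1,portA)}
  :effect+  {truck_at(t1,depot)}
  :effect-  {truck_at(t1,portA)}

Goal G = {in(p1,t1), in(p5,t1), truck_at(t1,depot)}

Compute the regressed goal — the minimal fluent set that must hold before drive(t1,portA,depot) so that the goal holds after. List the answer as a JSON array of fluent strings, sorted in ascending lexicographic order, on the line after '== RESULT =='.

Regress:
  G ∩ del = {}  (empty — regression defined)
  G \ add = {in(p1,t1), in(p5,t1), truck_at(t1,depot)} \ {truck_at(t1,depot)} = {in(p1,t1), in(p5,t1)}
  ∪ pre   = {in(p1,t1), in(p5,t1)} ∪ {truck_at(t1,portA)}
          = {in(p1,t1), in(p5,t1), truck_at(t1,portA)}

== RESULT ==
["in(p1,t1)", "in(p5,t1)", "truck_at(t1,portA)"]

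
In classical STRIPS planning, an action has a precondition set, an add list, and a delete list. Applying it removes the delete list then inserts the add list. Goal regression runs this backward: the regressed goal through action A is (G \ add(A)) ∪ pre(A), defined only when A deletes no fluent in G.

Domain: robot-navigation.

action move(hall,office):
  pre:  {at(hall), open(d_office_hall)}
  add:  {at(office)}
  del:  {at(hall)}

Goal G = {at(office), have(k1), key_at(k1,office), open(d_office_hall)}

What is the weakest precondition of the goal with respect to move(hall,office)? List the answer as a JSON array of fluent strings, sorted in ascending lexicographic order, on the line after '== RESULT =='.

Regress:
  G ∩ del = {}  (empty — regression defined)
  G \ add = {at(office), have(k1), key_at(k1,office), open(d_office_hall)} \ {at(office)} = {have(k1), key_at(k1,office), open(d_office_hall)}
  ∪ pre   = {have(k1), key_at(k1,office), open(d_office_hall)} ∪ {at(hall), open(d_office_hall)}
          = {at(hall), have(k1), key_at(k1,office), open(d_office_hall)}

== RESULT ==
["at(hall)", "have(k1)", "key_at(k1,office)", "open(d_office_hall)"]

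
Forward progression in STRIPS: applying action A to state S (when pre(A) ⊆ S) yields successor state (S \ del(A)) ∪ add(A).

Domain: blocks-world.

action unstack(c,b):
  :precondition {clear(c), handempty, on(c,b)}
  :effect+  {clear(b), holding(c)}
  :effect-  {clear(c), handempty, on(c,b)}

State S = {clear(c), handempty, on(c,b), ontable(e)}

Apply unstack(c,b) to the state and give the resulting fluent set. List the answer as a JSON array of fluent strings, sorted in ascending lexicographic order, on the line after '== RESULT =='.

Progress:
  pre ⊆ S: {clear(c), handempty, on(c,b)} ⊆ S  — applicable
  S \ del = {ontable(e)}
  ∪ add   = {clear(b), holding(c), ontable(e)}

== RESULT ==
["clear(b)", "holding(c)", "ontable(e)"]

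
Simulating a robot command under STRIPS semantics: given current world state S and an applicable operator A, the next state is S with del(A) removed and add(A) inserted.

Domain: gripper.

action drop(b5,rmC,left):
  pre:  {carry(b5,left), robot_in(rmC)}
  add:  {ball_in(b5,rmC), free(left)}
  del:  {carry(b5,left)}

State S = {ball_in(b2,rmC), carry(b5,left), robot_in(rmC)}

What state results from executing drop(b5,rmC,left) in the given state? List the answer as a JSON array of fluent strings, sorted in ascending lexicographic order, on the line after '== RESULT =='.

Compute (S \ del) ∪ add:
  pre ⊆ S: {carry(b5,left), robot_in(rmC)} ⊆ S  — applicable
  S \ del = {ball_in(b2,rmC), robot_in(rmC)}
  ∪ add   = {ball_in(b2,rmC), ball_in(b5,rmC), free(left), robot_in(rmC)}

== RESULT ==
["ball_in(b2,rmC)", "ball_in(b5,rmC)", "free(left)", "robot_in(rmC)"]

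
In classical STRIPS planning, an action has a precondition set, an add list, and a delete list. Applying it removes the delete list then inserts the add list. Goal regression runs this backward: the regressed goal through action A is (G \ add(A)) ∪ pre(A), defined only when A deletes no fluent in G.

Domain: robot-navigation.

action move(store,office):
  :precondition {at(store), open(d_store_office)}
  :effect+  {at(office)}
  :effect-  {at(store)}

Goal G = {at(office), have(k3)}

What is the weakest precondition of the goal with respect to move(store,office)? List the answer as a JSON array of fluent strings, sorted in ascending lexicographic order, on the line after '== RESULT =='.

Compute (G \ add) ∪ pre:
  G ∩ del = {}  (empty — regression defined)
  G \ add = {at(office), have(k3)} \ {at(office)} = {have(k3)}
  ∪ pre   = {have(k3)} ∪ {at(store), open(d_store_office)}
          = {at(store), have(k3), open(d_store_office)}

== RESULT ==
["at(store)", "have(k3)", "open(d_store_office)"]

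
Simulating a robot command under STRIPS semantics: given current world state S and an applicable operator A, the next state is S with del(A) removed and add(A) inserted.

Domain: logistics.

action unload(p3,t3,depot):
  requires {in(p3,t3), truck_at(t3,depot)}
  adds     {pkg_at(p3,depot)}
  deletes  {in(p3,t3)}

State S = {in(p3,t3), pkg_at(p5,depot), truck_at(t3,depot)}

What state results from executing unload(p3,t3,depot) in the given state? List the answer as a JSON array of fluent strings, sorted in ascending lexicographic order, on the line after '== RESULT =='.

Compute (S \ del) ∪ add:
  pre ⊆ S: {in(p3,t3), truck_at(t3,depot)} ⊆ S  — applicable
  S \ del = {pkg_at(p5,depot), truck_at(t3,depot)}
  ∪ add   = {pkg_at(p3,depot), pkg_at(p5,depot), truck_at(t3,depot)}

== RESULT ==
["pkg_at(p3,depot)", "pkg_at(p5,depot)", "truck_at(t3,depot)"]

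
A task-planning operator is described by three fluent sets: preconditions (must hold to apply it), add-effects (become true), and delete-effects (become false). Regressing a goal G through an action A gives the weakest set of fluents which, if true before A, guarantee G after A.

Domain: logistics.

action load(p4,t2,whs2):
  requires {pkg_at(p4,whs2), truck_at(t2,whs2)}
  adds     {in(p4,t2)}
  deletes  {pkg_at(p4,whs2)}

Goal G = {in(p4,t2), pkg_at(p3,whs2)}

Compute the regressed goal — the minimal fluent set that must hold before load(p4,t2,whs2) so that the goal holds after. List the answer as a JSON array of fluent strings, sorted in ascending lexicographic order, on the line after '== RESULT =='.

Regress:
  G ∩ del = {}  (empty — regression defined)
  G \ add = {in(p4,t2), pkg_at(p3,whs2)} \ {in(p4,t2)} = {pkg_at(p3,whs2)}
  ∪ pre   = {pkg_at(p3,whs2)} ∪ {pkg_at(p4,whs2), truck_at(t2,whs2)}
          = {pkg_at(p3,whs2), pkg_at(p4,whs2), truck_at(t2,whs2)}

== RESULT ==
["pkg_at(p3,whs2)", "pkg_at(p4,whs2)", "truck_at(t2,whs2)"]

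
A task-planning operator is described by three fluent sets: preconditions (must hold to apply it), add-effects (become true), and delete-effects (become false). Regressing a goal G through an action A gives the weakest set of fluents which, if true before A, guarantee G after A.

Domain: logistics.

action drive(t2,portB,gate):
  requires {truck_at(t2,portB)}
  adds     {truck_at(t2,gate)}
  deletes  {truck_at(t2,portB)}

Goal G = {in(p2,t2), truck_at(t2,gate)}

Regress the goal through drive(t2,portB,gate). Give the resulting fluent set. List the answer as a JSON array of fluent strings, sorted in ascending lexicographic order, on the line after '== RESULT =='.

Compute (G \ add) ∪ pre:
  G ∩ del = {}  (empty — regression defined)
  G \ add = {in(p2,t2), truck_at(t2,gate)} \ {truck_at(t2,gate)} = {in(p2,t2)}
  ∪ pre   = {in(p2,t2)} ∪ {truck_at(t2,portB)}
          = {in(p2,t2), truck_at(t2,portB)}

== RESULT ==
["in(p2,t2)", "truck_at(t2,portB)"]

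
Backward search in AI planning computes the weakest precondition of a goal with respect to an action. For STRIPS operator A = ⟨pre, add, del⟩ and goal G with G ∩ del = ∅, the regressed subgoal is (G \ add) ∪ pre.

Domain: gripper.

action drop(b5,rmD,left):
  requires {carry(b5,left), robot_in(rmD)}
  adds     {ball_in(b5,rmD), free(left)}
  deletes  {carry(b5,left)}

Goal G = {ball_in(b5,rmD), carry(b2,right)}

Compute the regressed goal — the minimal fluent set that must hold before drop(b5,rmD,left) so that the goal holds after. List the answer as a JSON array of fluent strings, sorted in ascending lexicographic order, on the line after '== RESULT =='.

Regress:
  G ∩ del = {}  (empty — regression defined)
  G \ add = {ball_in(b5,rmD), carry(b2,right)} \ {ball_in(b5,rmD), free(left)} = {carry(b2,right)}
  ∪ pre   = {carry(b2,right)} ∪ {carry(b5,left), robot_in(rmD)}
          = {carry(b2,right), carry(b5,left), robot_in(rmD)}

== RESULT ==
["carry(b2,right)", "carry(b5,left)", "robot_in(rmD)"]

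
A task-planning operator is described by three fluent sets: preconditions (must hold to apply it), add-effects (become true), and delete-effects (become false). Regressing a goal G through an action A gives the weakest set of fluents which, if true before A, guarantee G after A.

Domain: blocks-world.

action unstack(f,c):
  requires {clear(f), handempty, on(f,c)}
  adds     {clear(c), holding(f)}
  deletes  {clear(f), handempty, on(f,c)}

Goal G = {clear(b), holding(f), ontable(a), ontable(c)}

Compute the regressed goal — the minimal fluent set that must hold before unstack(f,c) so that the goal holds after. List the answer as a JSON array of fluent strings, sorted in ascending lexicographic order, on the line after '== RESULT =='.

Compute (G \ add) ∪ pre:
  G ∩ del = {}  (empty — regression defined)
  G \ add = {clear(b), holding(f), ontable(a), ontable(c)} \ {clear(c), holding(f)} = {clear(b), ontable(a), ontable(c)}
  ∪ pre   = {clear(b), ontable(a), ontable(c)} ∪ {clear(f), handempty, on(f,c)}
          = {clear(b), clear(f), handempty, on(f,c), ontable(a), ontable(c)}

== RESULT ==
["clear(b)", "clear(f)", "handempty", "on(f,c)", "ontable(a)", "ontable(c)"]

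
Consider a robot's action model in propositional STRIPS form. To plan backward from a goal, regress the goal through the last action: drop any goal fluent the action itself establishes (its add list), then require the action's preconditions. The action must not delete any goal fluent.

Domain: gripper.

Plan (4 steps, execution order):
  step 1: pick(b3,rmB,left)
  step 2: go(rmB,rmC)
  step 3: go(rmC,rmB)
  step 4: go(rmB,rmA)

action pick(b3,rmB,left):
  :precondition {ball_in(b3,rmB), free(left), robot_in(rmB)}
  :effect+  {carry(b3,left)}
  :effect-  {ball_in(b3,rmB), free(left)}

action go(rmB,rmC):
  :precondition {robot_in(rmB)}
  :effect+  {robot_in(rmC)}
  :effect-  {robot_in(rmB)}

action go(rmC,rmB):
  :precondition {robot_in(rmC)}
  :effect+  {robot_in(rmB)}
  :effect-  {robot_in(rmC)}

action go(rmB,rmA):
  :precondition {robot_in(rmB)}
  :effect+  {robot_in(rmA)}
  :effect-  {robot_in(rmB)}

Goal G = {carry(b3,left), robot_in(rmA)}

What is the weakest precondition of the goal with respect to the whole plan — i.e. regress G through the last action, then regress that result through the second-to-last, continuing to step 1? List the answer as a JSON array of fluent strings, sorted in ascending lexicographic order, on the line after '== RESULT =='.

Regress step by step:
  through step 4 (go(rmB,rmA)): drop {robot_in(rmA)}, keep {carry(b3,left)}, require {robot_in(rmB)}
    → {carry(b3,left), robot_in(rmB)}
  through step 3 (go(rmC,rmB)): drop {robot_in(rmB)}, keep {carry(b3,left)}, require {robot_in(rmC)}
    → {carry(b3,left), robot_in(rmC)}
  through step 2 (go(rmB,rmC)): drop {robot_in(rmC)}, keep {carry(b3,left)}, require {robot_in(rmB)}
    → {carry(b3,left), robot_in(rmB)}
  through step 1 (pick(b3,rmB,left)): drop {carry(b3,left)}, keep {robot_in(rmB)}, require {ball_in(b3,rmB), free(left), robot_in(rmB)}
    → {ball_in(b3,rmB), free(left), robot_in(rmB)}

== RESULT ==
["ball_in(b3,rmB)", "free(left)", "robot_in(rmB)"]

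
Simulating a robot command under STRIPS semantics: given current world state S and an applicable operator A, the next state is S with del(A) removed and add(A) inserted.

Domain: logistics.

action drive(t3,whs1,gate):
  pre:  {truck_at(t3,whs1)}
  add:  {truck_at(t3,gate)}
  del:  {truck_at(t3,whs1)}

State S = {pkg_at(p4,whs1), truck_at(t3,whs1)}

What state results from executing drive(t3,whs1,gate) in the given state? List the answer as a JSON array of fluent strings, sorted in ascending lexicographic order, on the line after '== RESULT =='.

Compute (S \ del) ∪ add:
  pre ⊆ S: {truck_at(t3,whs1)} ⊆ S  — applicable
  S \ del = {pkg_at(p4,whs1)}
  ∪ add   = {pkg_at(p4,whs1), truck_at(t3,gate)}

== RESULT ==
["pkg_at(p4,whs1)", "truck_at(t3,gate)"]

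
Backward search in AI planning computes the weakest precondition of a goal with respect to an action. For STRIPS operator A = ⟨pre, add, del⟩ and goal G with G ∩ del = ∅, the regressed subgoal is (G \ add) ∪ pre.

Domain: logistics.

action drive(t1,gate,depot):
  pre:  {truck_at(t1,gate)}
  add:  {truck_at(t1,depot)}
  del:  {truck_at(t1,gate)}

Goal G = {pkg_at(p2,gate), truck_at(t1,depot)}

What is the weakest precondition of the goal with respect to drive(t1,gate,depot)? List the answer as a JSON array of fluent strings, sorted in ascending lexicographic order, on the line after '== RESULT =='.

Compute (G \ add) ∪ pre:
  G ∩ del = {}  (empty — regression defined)
  G \ add = {pkg_at(p2,gate), truck_at(t1,depot)} \ {truck_at(t1,depot)} = {pkg_at(p2,gate)}
  ∪ pre   = {pkg_at(p2,gate)} ∪ {truck_at(t1,gate)}
          = {pkg_at(p2,gate), truck_at(t1,gate)}

== RESULT ==
["pkg_at(p2,gate)", "truck_at(t1,gate)"]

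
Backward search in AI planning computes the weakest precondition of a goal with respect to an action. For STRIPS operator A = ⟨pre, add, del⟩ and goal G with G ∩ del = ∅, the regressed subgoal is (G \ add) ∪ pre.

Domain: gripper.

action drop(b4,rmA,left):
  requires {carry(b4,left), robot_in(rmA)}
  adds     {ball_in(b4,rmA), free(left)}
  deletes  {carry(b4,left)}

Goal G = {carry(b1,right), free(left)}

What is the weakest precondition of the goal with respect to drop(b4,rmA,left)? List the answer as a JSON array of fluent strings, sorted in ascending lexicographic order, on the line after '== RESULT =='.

Regress:
  G ∩ del = {}  (empty — regression defined)
  G \ add = {carry(b1,right), free(left)} \ {ball_in(b4,rmA), free(left)} = {carry(b1,right)}
  ∪ pre   = {carry(b1,right)} ∪ {carry(b4,left), robot_in(rmA)}
          = {carry(b1,right), carry(b4,left), robot_in(rmA)}

== RESULT ==
["carry(b1,right)", "carry(b4,left)", "robot_in(rmA)"]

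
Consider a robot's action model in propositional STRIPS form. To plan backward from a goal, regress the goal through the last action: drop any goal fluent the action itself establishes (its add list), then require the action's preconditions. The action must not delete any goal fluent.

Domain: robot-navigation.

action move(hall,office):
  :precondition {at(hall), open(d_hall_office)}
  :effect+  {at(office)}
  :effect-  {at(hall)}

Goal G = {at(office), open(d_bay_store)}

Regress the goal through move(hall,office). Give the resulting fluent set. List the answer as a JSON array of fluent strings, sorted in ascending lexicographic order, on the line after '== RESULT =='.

Compute (G \ add) ∪ pre:
  G ∩ del = {}  (empty — regression defined)
  G \ add = {at(office), open(d_bay_store)} \ {at(office)} = {open(d_bay_store)}
  ∪ pre   = {open(d_bay_store)} ∪ {at(hall), open(d_hall_office)}
          = {at(hall), open(d_bay_store), open(d_hall_office)}

== RESULT ==
["at(hall)", "open(d_bay_store)", "open(d_hall_office)"]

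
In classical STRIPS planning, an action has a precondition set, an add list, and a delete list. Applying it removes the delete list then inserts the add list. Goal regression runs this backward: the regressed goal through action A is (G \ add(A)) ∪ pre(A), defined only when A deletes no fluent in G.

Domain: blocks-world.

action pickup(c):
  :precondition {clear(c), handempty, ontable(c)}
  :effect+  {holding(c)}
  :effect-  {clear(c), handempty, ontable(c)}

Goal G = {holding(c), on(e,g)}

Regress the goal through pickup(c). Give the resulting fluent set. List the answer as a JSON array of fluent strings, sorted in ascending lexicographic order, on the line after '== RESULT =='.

Compute (G \ add) ∪ pre:
  G ∩ del = {}  (empty — regression defined)
  G \ add = {holding(c), on(e,g)} \ {holding(c)} = {on(e,g)}
  ∪ pre   = {on(e,g)} ∪ {clear(c), handempty, ontable(c)}
          = {clear(c), handempty, on(e,g), ontable(c)}

== RESULT ==
["clear(c)", "handempty", "on(e,g)", "ontable(c)"]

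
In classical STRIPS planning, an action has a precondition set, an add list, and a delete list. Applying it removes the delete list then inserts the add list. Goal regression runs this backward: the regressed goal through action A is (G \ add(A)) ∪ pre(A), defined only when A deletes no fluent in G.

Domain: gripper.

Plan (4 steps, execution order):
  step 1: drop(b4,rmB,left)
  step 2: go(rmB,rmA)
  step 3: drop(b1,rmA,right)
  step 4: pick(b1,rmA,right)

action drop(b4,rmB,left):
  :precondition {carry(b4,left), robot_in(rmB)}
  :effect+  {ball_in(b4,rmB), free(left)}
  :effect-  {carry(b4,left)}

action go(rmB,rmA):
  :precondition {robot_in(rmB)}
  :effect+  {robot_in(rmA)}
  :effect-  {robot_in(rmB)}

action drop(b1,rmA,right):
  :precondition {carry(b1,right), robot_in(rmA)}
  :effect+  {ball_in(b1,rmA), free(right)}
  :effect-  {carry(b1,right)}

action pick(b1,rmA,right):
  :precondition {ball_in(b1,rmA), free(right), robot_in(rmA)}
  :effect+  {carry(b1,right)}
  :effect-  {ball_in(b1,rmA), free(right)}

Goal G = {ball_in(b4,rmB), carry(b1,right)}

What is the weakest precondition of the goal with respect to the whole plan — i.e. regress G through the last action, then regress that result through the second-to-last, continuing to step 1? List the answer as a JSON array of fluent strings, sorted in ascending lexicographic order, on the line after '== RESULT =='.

Regress step by step:
  through step 4 (pick(b1,rmA,right)): drop {carry(b1,right)}, keep {ball_in(b4,rmB)}, require {ball_in(b1,rmA), free(right), robot_in(rmA)}
    → {ball_in(b1,rmA), ball_in(b4,rmB), free(right), robot_in(rmA)}
  through step 3 (drop(b1,rmA,right)): drop {ball_in(b1,rmA), free(right)}, keep {ball_in(b4,rmB), robot_in(rmA)}, require {carry(b1,right), robot_in(rmA)}
    → {ball_in(b4,rmB), carry(b1,right), robot_in(rmA)}
  through step 2 (go(rmB,rmA)): drop {robot_in(rmA)}, keep {ball_in(b4,rmB), carry(b1,right)}, require {robot_in(rmB)}
    → {ball_in(b4,rmB), carry(b1,right), robot_in(rmB)}
  through step 1 (drop(b4,rmB,left)): drop {ball_in(b4,rmB)}, keep {carry(b1,right), robot_in(rmB)}, require {carry(b4,left), robot_in(rmB)}
    → {carry(b1,right), carry(b4,left), robot_in(rmB)}

== RESULT ==
["carry(b1,right)", "carry(b4,left)", "robot_in(rmB)"]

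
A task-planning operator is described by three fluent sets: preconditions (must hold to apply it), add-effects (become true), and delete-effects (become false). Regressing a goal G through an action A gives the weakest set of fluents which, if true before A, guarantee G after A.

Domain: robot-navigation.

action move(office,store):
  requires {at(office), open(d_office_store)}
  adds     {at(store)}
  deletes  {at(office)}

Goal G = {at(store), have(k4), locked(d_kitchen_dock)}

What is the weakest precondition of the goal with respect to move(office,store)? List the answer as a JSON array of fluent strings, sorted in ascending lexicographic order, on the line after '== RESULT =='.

Compute (G \ add) ∪ pre:
  G ∩ del = {}  (empty — regression defined)
  G \ add = {at(store), have(k4), locked(d_kitchen_dock)} \ {at(store)} = {have(k4), locked(d_kitchen_dock)}
  ∪ pre   = {have(k4), locked(d_kitchen_dock)} ∪ {at(office), open(d_office_store)}
          = {at(office), have(k4), locked(d_kitchen_dock), open(d_office_store)}

== RESULT ==
["at(office)", "have(k4)", "locked(d_kitchen_dock)", "open(d_office_store)"]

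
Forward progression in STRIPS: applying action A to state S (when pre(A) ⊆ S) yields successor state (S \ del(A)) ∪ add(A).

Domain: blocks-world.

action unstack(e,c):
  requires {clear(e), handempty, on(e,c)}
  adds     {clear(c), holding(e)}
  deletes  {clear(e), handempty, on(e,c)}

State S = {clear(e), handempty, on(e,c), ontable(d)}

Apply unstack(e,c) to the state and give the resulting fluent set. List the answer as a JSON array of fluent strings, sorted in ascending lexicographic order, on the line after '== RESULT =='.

Progress:
  pre ⊆ S: {clear(e), handempty, on(e,c)} ⊆ S  — applicable
  S \ del = {ontable(d)}
  ∪ add   = {clear(c), holding(e), ontable(d)}

== RESULT ==
["clear(c)", "holding(e)", "ontable(d)"]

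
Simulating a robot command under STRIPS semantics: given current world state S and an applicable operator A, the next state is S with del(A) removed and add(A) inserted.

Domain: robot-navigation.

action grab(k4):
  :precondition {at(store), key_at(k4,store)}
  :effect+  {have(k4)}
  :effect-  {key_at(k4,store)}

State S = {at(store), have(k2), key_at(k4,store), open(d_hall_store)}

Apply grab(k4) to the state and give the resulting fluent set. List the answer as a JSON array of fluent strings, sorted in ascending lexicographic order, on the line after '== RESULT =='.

Progress:
  pre ⊆ S: {at(store), key_at(k4,store)} ⊆ S  — applicable
  S \ del = {at(store), have(k2), open(d_hall_store)}
  ∪ add   = {at(store), have(k2), have(k4), open(d_hall_store)}

== RESULT ==
["at(store)", "have(k2)", "have(k4)", "open(d_hall_store)"]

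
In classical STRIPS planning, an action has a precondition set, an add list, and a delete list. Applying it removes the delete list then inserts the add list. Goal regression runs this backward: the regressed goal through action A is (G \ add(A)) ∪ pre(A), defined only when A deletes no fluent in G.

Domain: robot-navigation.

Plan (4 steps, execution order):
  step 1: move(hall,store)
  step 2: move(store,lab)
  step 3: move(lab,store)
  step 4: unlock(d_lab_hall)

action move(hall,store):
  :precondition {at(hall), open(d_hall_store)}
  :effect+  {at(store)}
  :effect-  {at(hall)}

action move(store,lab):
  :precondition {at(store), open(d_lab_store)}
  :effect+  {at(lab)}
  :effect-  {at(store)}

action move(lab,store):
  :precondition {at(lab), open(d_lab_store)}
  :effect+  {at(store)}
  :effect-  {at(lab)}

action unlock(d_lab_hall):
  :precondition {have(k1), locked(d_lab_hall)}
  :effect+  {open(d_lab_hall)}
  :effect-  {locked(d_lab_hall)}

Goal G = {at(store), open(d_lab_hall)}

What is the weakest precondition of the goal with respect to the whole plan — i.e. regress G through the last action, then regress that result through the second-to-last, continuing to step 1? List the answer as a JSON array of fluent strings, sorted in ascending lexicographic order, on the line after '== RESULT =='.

Work backward from the goal:
  through step 4 (unlock(d_lab_hall)): drop {open(d_lab_hall)}, keep {at(store)}, require {have(k1), locked(d_lab_hall)}
    → {at(store), have(k1), locked(d_lab_hall)}
  through step 3 (move(lab,store)): drop {at(store)}, keep {have(k1), locked(d_lab_hall)}, require {at(lab), open(d_lab_store)}
    → {at(lab), have(k1), locked(d_lab_hall), open(d_lab_store)}
  through step 2 (move(store,lab)): drop {at(lab)}, keep {have(k1), locked(d_lab_hall), open(d_lab_store)}, require {at(store), open(d_lab_store)}
    → {at(store), have(k1), locked(d_lab_hall), open(d_lab_store)}
  through step 1 (move(hall,store)): drop {at(store)}, keep {have(k1), locked(d_lab_hall), open(d_lab_store)}, require {at(hall), open(d_hall_store)}
    → {at(hall), have(k1), locked(d_lab_hall), open(d_hall_store), open(d_lab_store)}

== RESULT ==
["at(hall)", "have(k1)", "locked(d_lab_hall)", "open(d_hall_store)", "open(d_lab_store)"]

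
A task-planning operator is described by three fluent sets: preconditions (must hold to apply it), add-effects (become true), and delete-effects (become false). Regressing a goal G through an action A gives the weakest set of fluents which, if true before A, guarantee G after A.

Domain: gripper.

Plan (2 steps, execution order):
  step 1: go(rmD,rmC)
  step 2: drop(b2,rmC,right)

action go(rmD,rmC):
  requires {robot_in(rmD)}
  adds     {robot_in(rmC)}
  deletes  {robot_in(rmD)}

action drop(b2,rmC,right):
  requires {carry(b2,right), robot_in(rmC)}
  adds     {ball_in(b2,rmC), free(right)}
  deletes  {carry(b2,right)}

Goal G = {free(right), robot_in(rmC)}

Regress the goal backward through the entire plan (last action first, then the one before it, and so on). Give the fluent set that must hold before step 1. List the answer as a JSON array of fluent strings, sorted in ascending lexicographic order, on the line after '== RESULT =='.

Regress step by step:
  through step 2 (drop(b2,rmC,right)): drop {free(right)}, keep {robot_in(rmC)}, require {carry(b2,right), robot_in(rmC)}
    → {carry(b2,right), robot_in(rmC)}
  through step 1 (go(rmD,rmC)): drop {robot_in(rmC)}, keep {carry(b2,right)}, require {robot_in(rmD)}
    → {carry(b2,right), robot_in(rmD)}

== RESULT ==
["carry(b2,right)", "robot_in(rmD)"]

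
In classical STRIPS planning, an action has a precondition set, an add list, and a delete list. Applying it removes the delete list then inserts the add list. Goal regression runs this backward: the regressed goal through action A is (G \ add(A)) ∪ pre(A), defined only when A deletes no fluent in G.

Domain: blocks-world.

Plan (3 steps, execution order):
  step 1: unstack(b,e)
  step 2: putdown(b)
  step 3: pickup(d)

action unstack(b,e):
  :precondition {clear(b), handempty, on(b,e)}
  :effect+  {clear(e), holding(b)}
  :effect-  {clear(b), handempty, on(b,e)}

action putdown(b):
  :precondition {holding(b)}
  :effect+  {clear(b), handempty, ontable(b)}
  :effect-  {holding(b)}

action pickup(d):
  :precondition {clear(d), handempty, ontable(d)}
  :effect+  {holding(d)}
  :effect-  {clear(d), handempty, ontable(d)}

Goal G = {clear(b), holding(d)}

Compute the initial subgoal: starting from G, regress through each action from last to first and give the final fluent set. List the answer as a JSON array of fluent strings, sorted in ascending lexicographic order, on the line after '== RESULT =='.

Regress step by step:
  through step 3 (pickup(d)): drop {holding(d)}, keep {clear(b)}, require {clear(d), handempty, ontable(d)}
    → {clear(b), clear(d), handempty, ontable(d)}
  through step 2 (putdown(b)): drop {clear(b), handempty}, keep {clear(d), ontable(d)}, require {holding(b)}
    → {clear(d), holding(b), ontable(d)}
  through step 1 (unstack(b,e)): drop {holding(b)}, keep {clear(d), ontable(d)}, require {clear(b), handempty, on(b,e)}
    → {clear(b), clear(d), handempty, on(b,e), ontable(d)}

== RESULT ==
["clear(b)", "clear(d)", "handempty", "on(b,e)", "ontable(d)"]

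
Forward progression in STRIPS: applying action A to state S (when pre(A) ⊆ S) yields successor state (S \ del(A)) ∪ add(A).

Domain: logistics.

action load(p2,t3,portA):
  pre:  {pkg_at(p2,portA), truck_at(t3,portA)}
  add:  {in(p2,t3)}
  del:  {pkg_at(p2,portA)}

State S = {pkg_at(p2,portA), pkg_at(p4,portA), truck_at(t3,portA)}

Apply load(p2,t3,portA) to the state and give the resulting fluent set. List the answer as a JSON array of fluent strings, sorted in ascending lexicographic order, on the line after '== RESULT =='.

Progress:
  pre ⊆ S: {pkg_at(p2,portA), truck_at(t3,portA)} ⊆ S  — applicable
  S \ del = {pkg_at(p4,portA), truck_at(t3,portA)}
  ∪ add   = {in(p2,t3), pkg_at(p4,portA), truck_at(t3,portA)}

== RESULT ==
["in(p2,t3)", "pkg_at(p4,portA)", "truck_at(t3,portA)"]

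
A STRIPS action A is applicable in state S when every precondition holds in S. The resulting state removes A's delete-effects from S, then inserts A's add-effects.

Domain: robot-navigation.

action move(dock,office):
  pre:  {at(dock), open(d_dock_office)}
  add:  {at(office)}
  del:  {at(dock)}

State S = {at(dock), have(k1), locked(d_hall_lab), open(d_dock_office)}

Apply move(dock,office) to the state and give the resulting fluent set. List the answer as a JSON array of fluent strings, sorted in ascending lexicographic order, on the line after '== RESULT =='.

Progress:
  pre ⊆ S: {at(dock), open(d_dock_office)} ⊆ S  — applicable
  S \ del = {have(k1), locked(d_hall_lab), open(d_dock_office)}
  ∪ add   = {at(office), have(k1), locked(d_hall_lab), open(d_dock_office)}

== RESULT ==
["at(office)", "have(k1)", "locked(d_hall_lab)", "open(d_dock_office)"]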